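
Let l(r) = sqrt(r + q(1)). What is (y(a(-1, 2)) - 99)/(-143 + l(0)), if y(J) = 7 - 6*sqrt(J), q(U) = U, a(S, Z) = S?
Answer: 46/71 + 3*I/71 ≈ 0.64789 + 0.042253*I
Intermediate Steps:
l(r) = sqrt(1 + r) (l(r) = sqrt(r + 1) = sqrt(1 + r))
(y(a(-1, 2)) - 99)/(-143 + l(0)) = ((7 - 6*I) - 99)/(-143 + sqrt(1 + 0)) = ((7 - 6*I) - 99)/(-143 + sqrt(1)) = (-92 - 6*I)/(-143 + 1) = (-92 - 6*I)/(-142) = -(-92 - 6*I)/142 = 46/71 + 3*I/71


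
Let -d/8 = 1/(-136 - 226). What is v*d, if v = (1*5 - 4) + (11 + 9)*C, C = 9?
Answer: 4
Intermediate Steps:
v = 181 (v = (1*5 - 4) + (11 + 9)*9 = (5 - 4) + 20*9 = 1 + 180 = 181)
d = 4/181 (d = -8/(-136 - 226) = -8/(-362) = -8*(-1/362) = 4/181 ≈ 0.022099)
v*d = 181*(4/181) = 4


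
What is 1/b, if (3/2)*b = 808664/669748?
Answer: 502311/404332 ≈ 1.2423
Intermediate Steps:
b = 404332/502311 (b = 2*(808664/669748)/3 = 2*(808664*(1/669748))/3 = (⅔)*(202166/167437) = 404332/502311 ≈ 0.80494)
1/b = 1/(404332/502311) = 502311/404332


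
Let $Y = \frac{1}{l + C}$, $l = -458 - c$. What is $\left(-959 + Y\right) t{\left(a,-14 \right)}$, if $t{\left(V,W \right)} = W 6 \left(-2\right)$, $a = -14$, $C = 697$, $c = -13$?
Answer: $- \frac{483334}{3} \approx -1.6111 \cdot 10^{5}$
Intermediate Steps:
$l = -445$ ($l = -458 - -13 = -458 + 13 = -445$)
$Y = \frac{1}{252}$ ($Y = \frac{1}{-445 + 697} = \frac{1}{252} \approx 0.0039683$)
$t{\left(V,W \right)} = - 12 W$ ($t{\left(V,W \right)} = 6 W \left(-2\right) = - 12 W$)
$\left(-959 + Y\right) t{\left(a,-14 \right)} = \left(-959 + \frac{1}{252}\right) \left(\left(-12\right) \left(-14\right)\right) = \left(- \frac{241667}{252}\right) 168 = - \frac{483334}{3}$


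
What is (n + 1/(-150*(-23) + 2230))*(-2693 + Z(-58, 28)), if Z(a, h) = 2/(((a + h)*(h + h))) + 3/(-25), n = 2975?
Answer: -63711710397703/7952000 ≈ -8.0120e+6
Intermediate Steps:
Z(a, h) = -3/25 + 1/(h*(a + h)) (Z(a, h) = 2/(((a + h)*(2*h))) + 3*(-1/25) = 2/((2*h*(a + h))) - 3/25 = 2*(1/(2*h*(a + h))) - 3/25 = 1/(h*(a + h)) - 3/25 = -3/25 + 1/(h*(a + h)))
(n + 1/(-150*(-23) + 2230))*(-2693 + Z(-58, 28)) = (2975 + 1/(-150*(-23) + 2230))*(-2693 + (1/25)*(25 - 3*28² - 3*(-58)*28)/(28*(-58 + 28))) = (2975 + 1/(3450 + 2230))*(-2693 + (1/25)*(1/28)*(25 - 3*784 + 4872)/(-30)) = (2975 + 1/5680)*(-2693 + (1/25)*(1/28)*(-1/30)*(25 - 2352 + 4872)) = (2975 + 1/5680)*(-2693 + (1/25)*(1/28)*(-1/30)*2545) = 16898001*(-2693 - 509/4200)/5680 = (16898001/5680)*(-11311109/4200) = -63711710397703/7952000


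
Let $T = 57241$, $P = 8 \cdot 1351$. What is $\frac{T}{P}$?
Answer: $\frac{57241}{10808} \approx 5.2962$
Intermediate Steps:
$P = 10808$
$\frac{T}{P} = \frac{57241}{10808}$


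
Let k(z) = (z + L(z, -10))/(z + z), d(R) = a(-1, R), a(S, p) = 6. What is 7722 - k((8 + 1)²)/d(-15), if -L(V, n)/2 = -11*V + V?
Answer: 30881/4 ≈ 7720.3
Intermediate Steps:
L(V, n) = 20*V (L(V, n) = -2*(-11*V + V) = -(-20)*V = 20*V)
d(R) = 6
k(z) = 21/2 (k(z) = (z + 20*z)/(z + z) = (21*z)/((2*z)) = (21*z)*(1/(2*z)) = 21/2)
7722 - k((8 + 1)²)/d(-15) = 7722 - 21/(2*6) = 7722 - 1*7/4 = 7722 - 7/4 = 30881/4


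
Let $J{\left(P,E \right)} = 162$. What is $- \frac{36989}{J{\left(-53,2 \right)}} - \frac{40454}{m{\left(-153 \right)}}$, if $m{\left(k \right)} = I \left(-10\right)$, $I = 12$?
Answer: $\frac{176239}{1620} \approx 108.79$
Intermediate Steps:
$m{\left(k \right)} = -120$ ($m{\left(k \right)} = 12 \left(-10\right) = -120$)
$- \frac{36989}{J{\left(-53,2 \right)}} - \frac{40454}{m{\left(-153 \right)}} = - \frac{36989}{162} - \frac{40454}{-120} = \left(-36989\right) \frac{1}{162} - - \frac{20227}{60} = - \frac{36989}{162} + \frac{20227}{60} = \frac{176239}{1620}$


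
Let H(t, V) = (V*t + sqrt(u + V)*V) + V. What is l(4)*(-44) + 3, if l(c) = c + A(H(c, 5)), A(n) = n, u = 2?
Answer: -1273 - 220*sqrt(7) ≈ -1855.1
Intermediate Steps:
H(t, V) = V + V*t + V*sqrt(2 + V) (H(t, V) = (V*t + sqrt(2 + V)*V) + V = (V*t + V*sqrt(2 + V)) + V = V + V*t + V*sqrt(2 + V))
l(c) = 5 + 5*sqrt(7) + 6*c (l(c) = c + 5*(1 + c + sqrt(2 + 5)) = c + 5*(1 + c + sqrt(7)) = c + (5 + 5*c + 5*sqrt(7)) = 5 + 5*sqrt(7) + 6*c)
l(4)*(-44) + 3 = (5 + 5*sqrt(7) + 6*4)*(-44) + 3 = (5 + 5*sqrt(7) + 24)*(-44) + 3 = (29 + 5*sqrt(7))*(-44) + 3 = (-1276 - 220*sqrt(7)) + 3 = -1273 - 220*sqrt(7)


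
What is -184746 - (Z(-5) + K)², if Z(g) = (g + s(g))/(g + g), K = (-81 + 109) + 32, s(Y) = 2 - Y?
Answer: -4708051/25 ≈ -1.8832e+5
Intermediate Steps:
K = 60 (K = 28 + 32 = 60)
Z(g) = 1/g (Z(g) = (g + (2 - g))/(g + g) = 2/((2*g)) = 2*(1/(2*g)) = 1/g)
-184746 - (Z(-5) + K)² = -184746 - (1/(-5) + 60)² = -184746 - (-⅕ + 60)² = -184746 - (299/5)² = -184746 - 1*89401/25 = -184746 - 89401/25 = -4708051/25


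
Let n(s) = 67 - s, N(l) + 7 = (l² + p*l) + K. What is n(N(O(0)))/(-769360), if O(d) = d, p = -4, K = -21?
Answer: -19/153872 ≈ -0.00012348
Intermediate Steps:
N(l) = -28 + l² - 4*l (N(l) = -7 + ((l² - 4*l) - 21) = -7 + (-21 + l² - 4*l) = -28 + l² - 4*l)
n(N(O(0)))/(-769360) = (67 - (-28 + 0² - 4*0))/(-769360) = (67 - (-28 + 0 + 0))*(-1/769360) = (67 - 1*(-28))*(-1/769360) = (67 + 28)*(-1/769360) = 95*(-1/769360) = -19/153872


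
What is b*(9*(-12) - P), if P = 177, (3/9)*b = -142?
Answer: 121410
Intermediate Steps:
b = -426 (b = 3*(-142) = -426)
b*(9*(-12) - P) = -426*(9*(-12) - 1*177) = -426*(-108 - 177) = -426*(-285) = 121410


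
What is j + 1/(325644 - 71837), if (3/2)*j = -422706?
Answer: -71523827827/253807 ≈ -2.8180e+5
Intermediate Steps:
j = -281804 (j = (⅔)*(-422706) = -281804)
j + 1/(325644 - 71837) = -281804 + 1/(325644 - 71837) = -281804 + 1/253807 = -71523827827/253807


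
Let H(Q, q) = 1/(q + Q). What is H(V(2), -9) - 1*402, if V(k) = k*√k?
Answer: -29355/73 - 2*√2/73 ≈ -402.16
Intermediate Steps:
V(k) = k^(3/2)
H(Q, q) = 1/(Q + q)
H(V(2), -9) - 1*402 = 1/(2^(3/2) - 9) - 1*402 = 1/(2*√2 - 9) - 402 = 1/(-9 + 2*√2) - 402 = -402 + 1/(-9 + 2*√2)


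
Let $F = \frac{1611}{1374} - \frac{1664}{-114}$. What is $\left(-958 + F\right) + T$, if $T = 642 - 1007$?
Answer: $- \frac{34126573}{26106} \approx -1307.2$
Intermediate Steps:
$T = -365$ ($T = 642 - 1007 = -365$)
$F = \frac{411665}{26106}$ ($F = 1611 \cdot \frac{1}{1374} - - \frac{832}{57} = \frac{537}{458} + \frac{832}{57} = \frac{411665}{26106} \approx 15.769$)
$\left(-958 + F\right) + T = \left(-958 + \frac{411665}{26106}\right) - 365 = - \frac{24597883}{26106} - 365 = - \frac{34126573}{26106}$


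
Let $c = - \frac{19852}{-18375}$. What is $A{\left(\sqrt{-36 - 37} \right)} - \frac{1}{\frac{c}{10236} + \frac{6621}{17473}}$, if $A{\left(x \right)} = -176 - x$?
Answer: $- \frac{7947283262207}{44488128232} - i \sqrt{73} \approx -178.64 - 8.544 i$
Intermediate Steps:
$c = \frac{2836}{2625}$ ($c = \left(-19852\right) \left(- \frac{1}{18375}\right) = \frac{2836}{2625} \approx 1.0804$)
$A{\left(\sqrt{-36 - 37} \right)} - \frac{1}{\frac{c}{10236} + \frac{6621}{17473}} = \left(-176 - \sqrt{-36 - 37}\right) - \frac{1}{\frac{2836}{2625 \cdot 10236} + \frac{6621}{17473}} = \left(-176 - \sqrt{-73}\right) - \frac{1}{\frac{2836}{2625} \cdot \frac{1}{10236} + 6621 \cdot \frac{1}{17473}} = \left(-176 - i \sqrt{73}\right) - \frac{1}{\frac{709}{6717375} + \frac{6621}{17473}} = \left(-176 - i \sqrt{73}\right) - \frac{1}{\frac{44488128232}{117372693375}} = \left(-176 - i \sqrt{73}\right) - \frac{117372693375}{44488128232} = - \frac{7947283262207}{44488128232} - i \sqrt{73}$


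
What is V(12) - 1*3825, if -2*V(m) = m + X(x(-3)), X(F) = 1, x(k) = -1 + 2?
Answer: -7663/2 ≈ -3831.5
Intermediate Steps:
x(k) = 1
V(m) = -1/2 - m/2 (V(m) = -(m + 1)/2 = -(1 + m)/2 = -1/2 - m/2)
V(12) - 1*3825 = (-1/2 - 1/2*12) - 1*3825 = (-1/2 - 6) - 3825 = -13/2 - 3825 = -7663/2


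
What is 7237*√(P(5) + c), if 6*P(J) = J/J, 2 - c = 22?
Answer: 7237*I*√714/6 ≈ 32230.0*I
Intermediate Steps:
c = -20 (c = 2 - 1*22 = 2 - 22 = -20)
P(J) = ⅙ (P(J) = (J/J)/6 = (⅙)*1 = ⅙)
7237*√(P(5) + c) = 7237*√(⅙ - 20) = 7237*√(-119/6) = 7237*(I*√714/6) = 7237*I*√714/6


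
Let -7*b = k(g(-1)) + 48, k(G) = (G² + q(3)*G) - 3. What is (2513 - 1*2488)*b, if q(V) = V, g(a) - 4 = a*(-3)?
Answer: -2875/7 ≈ -410.71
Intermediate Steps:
g(a) = 4 - 3*a (g(a) = 4 + a*(-3) = 4 - 3*a)
k(G) = -3 + G² + 3*G (k(G) = (G² + 3*G) - 3 = -3 + G² + 3*G)
b = -115/7 (b = -((-3 + (4 - 3*(-1))² + 3*(4 - 3*(-1))) + 48)/7 = -((-3 + (4 + 3)² + 3*(4 + 3)) + 48)/7 = -((-3 + 7² + 3*7) + 48)/7 = -((-3 + 49 + 21) + 48)/7 = -(67 + 48)/7 = -⅐*115 = -115/7 ≈ -16.429)
(2513 - 1*2488)*b = (2513 - 1*2488)*(-115/7) = (2513 - 2488)*(-115/7) = 25*(-115/7) = -2875/7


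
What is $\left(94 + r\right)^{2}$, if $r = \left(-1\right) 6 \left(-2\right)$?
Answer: $11236$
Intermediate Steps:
$r = 12$ ($r = \left(-6\right) \left(-2\right) = 12$)
$\left(94 + r\right)^{2} = \left(94 + 12\right)^{2} = 106^{2} = 11236$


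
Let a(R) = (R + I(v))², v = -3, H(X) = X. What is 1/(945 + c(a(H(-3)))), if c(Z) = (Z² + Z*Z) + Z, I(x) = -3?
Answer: 1/3573 ≈ 0.00027988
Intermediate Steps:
a(R) = (-3 + R)² (a(R) = (R - 3)² = (-3 + R)²)
c(Z) = Z + 2*Z² (c(Z) = (Z² + Z²) + Z = 2*Z² + Z = Z + 2*Z²)
1/(945 + c(a(H(-3)))) = 1/(945 + (-3 - 3)²*(1 + 2*(-3 - 3)²)) = 1/(945 + (-6)²*(1 + 2*(-6)²)) = 1/(945 + 36*(1 + 2*36)) = 1/(945 + 36*(1 + 72)) = 1/(945 + 36*73) = 1/(945 + 2628) = 1/3573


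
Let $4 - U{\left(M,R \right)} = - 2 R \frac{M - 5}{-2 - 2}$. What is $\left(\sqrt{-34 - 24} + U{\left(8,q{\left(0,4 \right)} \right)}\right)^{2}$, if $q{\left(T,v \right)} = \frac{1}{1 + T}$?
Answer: $- \frac{207}{4} + 5 i \sqrt{58} \approx -51.75 + 38.079 i$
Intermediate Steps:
$U{\left(M,R \right)} = 4 + 2 R \left(\frac{5}{4} - \frac{M}{4}\right)$ ($U{\left(M,R \right)} = 4 - - 2 R \frac{M - 5}{-2 - 2} = 4 - - 2 R \frac{-5 + M}{-4} = 4 - - 2 R \left(-5 + M\right) \left(- \frac{1}{4}\right) = 4 - - 2 R \left(\frac{5}{4} - \frac{M}{4}\right) = 4 + 2 R \left(\frac{5}{4} - \frac{M}{4}\right)$)
$\left(\sqrt{-34 - 24} + U{\left(8,q{\left(0,4 \right)} \right)}\right)^{2} = \left(\sqrt{-34 - 24} + \left(4 + \frac{5}{2 \left(1 + 0\right)} - \frac{4}{1 + 0}\right)\right)^{2} = \left(\sqrt{-58} + \left(4 + \frac{5}{2 \cdot 1} - \frac{4}{1}\right)\right)^{2} = \left(i \sqrt{58} + \left(4 + \frac{5}{2} \cdot 1 - 4 \cdot 1\right)\right)^{2} = \left(i \sqrt{58} + \left(4 + \frac{5}{2} - 4\right)\right)^{2} = \left(i \sqrt{58} + \frac{5}{2}\right)^{2} = \left(\frac{5}{2} + i \sqrt{58}\right)^{2}$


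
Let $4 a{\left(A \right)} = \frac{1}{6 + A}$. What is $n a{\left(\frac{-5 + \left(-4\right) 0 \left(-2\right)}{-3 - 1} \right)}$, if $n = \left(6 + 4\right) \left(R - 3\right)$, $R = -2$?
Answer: $- \frac{50}{29} \approx -1.7241$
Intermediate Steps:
$a{\left(A \right)} = \frac{1}{4 \left(6 + A\right)}$
$n = -50$ ($n = \left(6 + 4\right) \left(-2 - 3\right) = 10 \left(-5\right) = -50$)
$n a{\left(\frac{-5 + \left(-4\right) 0 \left(-2\right)}{-3 - 1} \right)} = - 50 \frac{1}{4 \left(6 + \frac{-5 + \left(-4\right) 0 \left(-2\right)}{-3 - 1}\right)} = - 50 \frac{1}{4 \left(6 + \frac{-5 + 0 \left(-2\right)}{-4}\right)} = - 50 \frac{1}{4 \left(6 + \left(-5 + 0\right) \left(- \frac{1}{4}\right)\right)} = - 50 \frac{1}{4 \left(6 - - \frac{5}{4}\right)} = - 50 \frac{1}{4 \left(6 + \frac{5}{4}\right)} = - 50 \frac{1}{4 \cdot \frac{29}{4}} = - 50 \cdot \frac{1}{4} \cdot \frac{4}{29} = \left(-50\right) \frac{1}{29} = - \frac{50}{29}$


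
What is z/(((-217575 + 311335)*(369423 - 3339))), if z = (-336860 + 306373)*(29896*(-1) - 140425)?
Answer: 5192576327/34324035840 ≈ 0.15128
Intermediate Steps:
z = 5192576327 (z = -30487*(-29896 - 140425) = -30487*(-170321) = 5192576327)
z/(((-217575 + 311335)*(369423 - 3339))) = 5192576327/(((-217575 + 311335)*(369423 - 3339))) = 5192576327/((93760*366084)) = 5192576327/34324035840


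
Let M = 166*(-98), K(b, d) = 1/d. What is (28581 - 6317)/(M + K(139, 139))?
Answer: -3094696/2261251 ≈ -1.3686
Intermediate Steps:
M = -16268
(28581 - 6317)/(M + K(139, 139)) = (28581 - 6317)/(-16268 + 1/139) = 22264/(-16268 + 1/139) = 22264/(-2261251/139) = 22264*(-139/2261251) = -3094696/2261251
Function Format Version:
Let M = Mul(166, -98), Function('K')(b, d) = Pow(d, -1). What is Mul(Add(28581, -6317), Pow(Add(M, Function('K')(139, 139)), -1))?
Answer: Rational(-3094696, 2261251) ≈ -1.3686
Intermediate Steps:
M = -16268
Mul(Add(28581, -6317), Pow(Add(M, Function('K')(139, 139)), -1)) = Mul(Add(28581, -6317), Pow(Add(-16268, Pow(139, -1)), -1)) = Mul(22264, Pow(Add(-16268, Rational(1, 139)), -1)) = Mul(22264, Pow(Rational(-2261251, 139), -1)) = Mul(22264, Rational(-139, 2261251)) = Rational(-3094696, 2261251)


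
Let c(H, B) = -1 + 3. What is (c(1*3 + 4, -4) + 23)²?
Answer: 625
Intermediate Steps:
c(H, B) = 2
(c(1*3 + 4, -4) + 23)² = (2 + 23)² = 25² = 625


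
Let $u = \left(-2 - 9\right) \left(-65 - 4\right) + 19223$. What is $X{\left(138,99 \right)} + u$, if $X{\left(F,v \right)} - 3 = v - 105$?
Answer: $19979$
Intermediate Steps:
$X{\left(F,v \right)} = -102 + v$ ($X{\left(F,v \right)} = 3 + \left(v - 105\right) = 3 + \left(-105 + v\right) = -102 + v$)
$u = 19982$ ($u = \left(-2 - 9\right) \left(-69\right) + 19223 = \left(-11\right) \left(-69\right) + 19223 = 759 + 19223 = 19982$)
$X{\left(138,99 \right)} + u = \left(-102 + 99\right) + 19982 = -3 + 19982 = 19979$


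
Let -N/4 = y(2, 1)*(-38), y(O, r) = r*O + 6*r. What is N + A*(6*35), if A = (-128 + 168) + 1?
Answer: 9826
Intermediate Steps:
y(O, r) = 6*r + O*r (y(O, r) = O*r + 6*r = 6*r + O*r)
A = 41 (A = 40 + 1 = 41)
N = 1216 (N = -4*1*(6 + 2)*(-38) = -4*1*8*(-38) = -32*(-38) = -4*(-304) = 1216)
N + A*(6*35) = 1216 + 41*(6*35) = 1216 + 41*210 = 1216 + 8610 = 9826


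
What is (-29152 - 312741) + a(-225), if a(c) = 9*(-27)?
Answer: -342136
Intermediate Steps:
a(c) = -243
(-29152 - 312741) + a(-225) = (-29152 - 312741) - 243 = -341893 - 243 = -342136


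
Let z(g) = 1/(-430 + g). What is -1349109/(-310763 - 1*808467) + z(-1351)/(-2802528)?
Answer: 3366905473754671/2793207674668320 ≈ 1.2054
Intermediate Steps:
-1349109/(-310763 - 1*808467) + z(-1351)/(-2802528) = -1349109/(-310763 - 1*808467) + 1/(-430 - 1351*(-2802528)) = -1349109/(-310763 - 808467) - 1/2802528/(-1781) = -1349109/(-1119230) - 1/1781*(-1/2802528) = -1349109*(-1/1119230) + 1/4991302368 = 1349109/1119230 + 1/4991302368 = 3366905473754671/2793207674668320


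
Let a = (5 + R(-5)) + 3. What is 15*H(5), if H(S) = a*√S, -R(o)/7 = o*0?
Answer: 120*√5 ≈ 268.33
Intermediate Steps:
R(o) = 0 (R(o) = -7*o*0 = -7*0 = 0)
a = 8 (a = (5 + 0) + 3 = 5 + 3 = 8)
H(S) = 8*√S
15*H(5) = 15*(8*√5) = 120*√5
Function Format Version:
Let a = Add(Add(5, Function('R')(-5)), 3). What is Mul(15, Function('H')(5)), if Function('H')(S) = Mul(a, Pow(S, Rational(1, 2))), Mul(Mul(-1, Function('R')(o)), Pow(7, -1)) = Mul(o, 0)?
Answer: Mul(120, Pow(5, Rational(1, 2))) ≈ 268.33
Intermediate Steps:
Function('R')(o) = 0 (Function('R')(o) = Mul(-7, Mul(o, 0)) = Mul(-7, 0) = 0)
a = 8 (a = Add(Add(5, 0), 3) = Add(5, 3) = 8)
Function('H')(S) = Mul(8, Pow(S, Rational(1, 2)))
Mul(15, Function('H')(5)) = Mul(15, Mul(8, Pow(5, Rational(1, 2)))) = Mul(120, Pow(5, Rational(1, 2)))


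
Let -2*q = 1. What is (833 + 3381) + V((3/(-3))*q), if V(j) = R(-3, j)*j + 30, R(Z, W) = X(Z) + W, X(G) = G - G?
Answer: 16977/4 ≈ 4244.3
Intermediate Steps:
q = -½ (q = -½*1 = -½ ≈ -0.50000)
X(G) = 0
R(Z, W) = W (R(Z, W) = 0 + W = W)
V(j) = 30 + j² (V(j) = j*j + 30 = j² + 30 = 30 + j²)
(833 + 3381) + V((3/(-3))*q) = (833 + 3381) + (30 + ((3/(-3))*(-½))²) = 4214 + (30 + (-⅓*3*(-½))²) = 4214 + (30 + (-1*(-½))²) = 4214 + (30 + (½)²) = 4214 + (30 + ¼) = 4214 + 121/4 = 16977/4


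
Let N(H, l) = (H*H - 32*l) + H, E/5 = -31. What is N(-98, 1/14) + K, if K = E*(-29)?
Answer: 97991/7 ≈ 13999.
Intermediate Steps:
E = -155 (E = 5*(-31) = -155)
N(H, l) = H + H² - 32*l (N(H, l) = (H² - 32*l) + H = H + H² - 32*l)
K = 4495 (K = -155*(-29) = 4495)
N(-98, 1/14) + K = (-98 + (-98)² - 32/14) + 4495 = (-98 + 9604 - 32*1/14) + 4495 = (-98 + 9604 - 16/7) + 4495 = 66526/7 + 4495 = 97991/7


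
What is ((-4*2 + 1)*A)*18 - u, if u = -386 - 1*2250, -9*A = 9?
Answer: 2762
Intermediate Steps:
A = -1 (A = -⅑*9 = -1)
u = -2636 (u = -386 - 2250 = -2636)
((-4*2 + 1)*A)*18 - u = ((-4*2 + 1)*(-1))*18 - 1*(-2636) = ((-8 + 1)*(-1))*18 + 2636 = -7*(-1)*18 + 2636 = 7*18 + 2636 = 126 + 2636 = 2762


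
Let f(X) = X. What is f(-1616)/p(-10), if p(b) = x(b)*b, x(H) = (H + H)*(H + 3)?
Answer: 202/175 ≈ 1.1543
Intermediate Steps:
x(H) = 2*H*(3 + H) (x(H) = (2*H)*(3 + H) = 2*H*(3 + H))
p(b) = 2*b**2*(3 + b) (p(b) = (2*b*(3 + b))*b = 2*b**2*(3 + b))
f(-1616)/p(-10) = -1616*1/(200*(3 - 10)) = -1616/(2*100*(-7)) = -1616/(-1400) = -1616*(-1/1400) = 202/175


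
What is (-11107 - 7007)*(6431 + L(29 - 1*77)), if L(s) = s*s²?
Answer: 1886772354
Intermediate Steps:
L(s) = s³
(-11107 - 7007)*(6431 + L(29 - 1*77)) = (-11107 - 7007)*(6431 + (29 - 1*77)³) = -18114*(6431 + (29 - 77)³) = -18114*(6431 + (-48)³) = -18114*(6431 - 110592) = -18114*(-104161) = 1886772354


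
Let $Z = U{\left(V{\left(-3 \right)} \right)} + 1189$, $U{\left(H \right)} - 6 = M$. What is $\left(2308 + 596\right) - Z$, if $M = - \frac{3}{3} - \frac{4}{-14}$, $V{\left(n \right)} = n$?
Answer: $\frac{11968}{7} \approx 1709.7$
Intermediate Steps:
$M = - \frac{5}{7}$ ($M = \left(-3\right) \frac{1}{3} - - \frac{2}{7} = -1 + \frac{2}{7} = - \frac{5}{7} \approx -0.71429$)
$U{\left(H \right)} = \frac{37}{7}$ ($U{\left(H \right)} = 6 - \frac{5}{7} = \frac{37}{7}$)
$Z = \frac{8360}{7}$ ($Z = \frac{37}{7} + 1189 = \frac{8360}{7} \approx 1194.3$)
$\left(2308 + 596\right) - Z = \left(2308 + 596\right) - \frac{8360}{7} = 2904 - \frac{8360}{7} = \frac{11968}{7}$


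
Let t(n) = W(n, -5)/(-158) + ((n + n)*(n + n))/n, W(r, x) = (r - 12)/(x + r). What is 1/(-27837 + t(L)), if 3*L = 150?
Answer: -3555/98249554 ≈ -3.6183e-5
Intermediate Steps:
L = 50 (L = (⅓)*150 = 50)
W(r, x) = (-12 + r)/(r + x)
t(n) = 4*n - (-12 + n)/(158*(-5 + n)) (t(n) = ((-12 + n)/(n - 5))/(-158) + ((n + n)*(n + n))/n = ((-12 + n)/(-5 + n))*(-1/158) + ((2*n)*(2*n))/n = -(-12 + n)/(158*(-5 + n)) + (4*n²)/n = -(-12 + n)/(158*(-5 + n)) + 4*n = 4*n - (-12 + n)/(158*(-5 + n)))
1/(-27837 + t(L)) = 1/(-27837 + (12 - 1*50 + 632*50*(-5 + 50))/(158*(-5 + 50))) = 1/(-27837 + (1/158)*(12 - 50 + 632*50*45)/45) = 1/(-27837 + (1/158)*(1/45)*(12 - 50 + 1422000)) = 1/(-27837 + (1/158)*(1/45)*1421962) = 1/(-27837 + 710981/3555) = 1/(-98249554/3555) = -3555/98249554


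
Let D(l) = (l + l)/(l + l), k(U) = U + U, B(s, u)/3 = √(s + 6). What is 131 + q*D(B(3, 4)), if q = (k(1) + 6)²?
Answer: 195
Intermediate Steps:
B(s, u) = 3*√(6 + s) (B(s, u) = 3*√(s + 6) = 3*√(6 + s))
k(U) = 2*U
D(l) = 1 (D(l) = (2*l)/((2*l)) = (2*l)*(1/(2*l)) = 1)
q = 64 (q = (2*1 + 6)² = (2 + 6)² = 8² = 64)
131 + q*D(B(3, 4)) = 131 + 64*1 = 131 + 64 = 195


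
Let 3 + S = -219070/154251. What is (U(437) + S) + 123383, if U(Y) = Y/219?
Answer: 1389305128859/11260323 ≈ 1.2338e+5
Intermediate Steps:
S = -681823/154251 (S = -3 - 219070/154251 = -681823/154251 ≈ -4.4202)
U(Y) = Y/219 (U(Y) = Y*(1/219) = Y/219)
(U(437) + S) + 123383 = ((1/219)*437 - 681823/154251) + 123383 = (437/219 - 681823/154251) + 123383 = -27303850/11260323 + 123383 = 1389305128859/11260323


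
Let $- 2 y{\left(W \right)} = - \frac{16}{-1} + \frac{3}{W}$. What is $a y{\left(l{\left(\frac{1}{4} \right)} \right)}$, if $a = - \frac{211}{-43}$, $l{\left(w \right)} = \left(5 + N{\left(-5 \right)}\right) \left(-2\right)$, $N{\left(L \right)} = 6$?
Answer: $- \frac{73639}{1892} \approx -38.921$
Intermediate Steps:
$l{\left(w \right)} = -22$ ($l{\left(w \right)} = \left(5 + 6\right) \left(-2\right) = 11 \left(-2\right) = -22$)
$a = \frac{211}{43}$ ($a = \left(-211\right) \left(- \frac{1}{43}\right) = \frac{211}{43} \approx 4.907$)
$y{\left(W \right)} = -8 - \frac{3}{2 W}$ ($y{\left(W \right)} = - \frac{- \frac{16}{-1} + \frac{3}{W}}{2} = - \frac{\left(-16\right) \left(-1\right) + \frac{3}{W}}{2} = - \frac{16 + \frac{3}{W}}{2} = -8 - \frac{3}{2 W}$)
$a y{\left(l{\left(\frac{1}{4} \right)} \right)} = \frac{211 \left(-8 - \frac{3}{2 \left(-22\right)}\right)}{43} = \frac{211 \left(-8 - - \frac{3}{44}\right)}{43} = \frac{211 \left(-8 + \frac{3}{44}\right)}{43} = \frac{211}{43} \left(- \frac{349}{44}\right) = - \frac{73639}{1892}$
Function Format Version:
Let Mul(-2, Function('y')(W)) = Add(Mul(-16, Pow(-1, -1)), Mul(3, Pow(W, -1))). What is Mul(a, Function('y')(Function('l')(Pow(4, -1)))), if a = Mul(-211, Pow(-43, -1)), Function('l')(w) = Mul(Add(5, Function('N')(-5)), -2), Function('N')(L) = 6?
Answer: Rational(-73639, 1892) ≈ -38.921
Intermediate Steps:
Function('l')(w) = -22 (Function('l')(w) = Mul(Add(5, 6), -2) = Mul(11, -2) = -22)
a = Rational(211, 43) (a = Mul(-211, Rational(-1, 43)) = Rational(211, 43) ≈ 4.9070)
Function('y')(W) = Add(-8, Mul(Rational(-3, 2), Pow(W, -1))) (Function('y')(W) = Mul(Rational(-1, 2), Add(Mul(-16, Pow(-1, -1)), Mul(3, Pow(W, -1)))) = Mul(Rational(-1, 2), Add(Mul(-16, -1), Mul(3, Pow(W, -1)))) = Mul(Rational(-1, 2), Add(16, Mul(3, Pow(W, -1)))) = Add(-8, Mul(Rational(-3, 2), Pow(W, -1))))
Mul(a, Function('y')(Function('l')(Pow(4, -1)))) = Mul(Rational(211, 43), Add(-8, Mul(Rational(-3, 2), Pow(-22, -1)))) = Mul(Rational(211, 43), Add(-8, Mul(Rational(-3, 2), Rational(-1, 22)))) = Mul(Rational(211, 43), Add(-8, Rational(3, 44))) = Mul(Rational(211, 43), Rational(-349, 44)) = Rational(-73639, 1892)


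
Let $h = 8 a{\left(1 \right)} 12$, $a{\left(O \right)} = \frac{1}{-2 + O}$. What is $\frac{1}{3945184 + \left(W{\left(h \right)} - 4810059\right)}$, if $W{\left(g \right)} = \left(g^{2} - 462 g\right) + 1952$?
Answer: $- \frac{1}{809355} \approx -1.2356 \cdot 10^{-6}$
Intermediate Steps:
$h = -96$ ($h = \frac{8}{-2 + 1} \cdot 12 = \frac{8}{-1} \cdot 12 = 8 \left(-1\right) 12 = \left(-8\right) 12 = -96$)
$W{\left(g \right)} = 1952 + g^{2} - 462 g$
$\frac{1}{3945184 + \left(W{\left(h \right)} - 4810059\right)} = \frac{1}{3945184 + \left(\left(1952 + \left(-96\right)^{2} - -44352\right) - 4810059\right)} = \frac{1}{3945184 + \left(\left(1952 + 9216 + 44352\right) - 4810059\right)} = \frac{1}{3945184 + \left(55520 - 4810059\right)} = \frac{1}{3945184 - 4754539} = \frac{1}{-809355} = - \frac{1}{809355}$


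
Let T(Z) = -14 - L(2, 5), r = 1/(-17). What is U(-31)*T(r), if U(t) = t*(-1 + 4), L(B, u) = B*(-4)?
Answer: 558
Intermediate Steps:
r = -1/17 ≈ -0.058824
L(B, u) = -4*B
U(t) = 3*t (U(t) = t*3 = 3*t)
T(Z) = -6 (T(Z) = -14 - (-4)*2 = -14 - 1*(-8) = -14 + 8 = -6)
U(-31)*T(r) = (3*(-31))*(-6) = -93*(-6) = 558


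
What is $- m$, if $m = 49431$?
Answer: $-49431$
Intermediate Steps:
$- m = \left(-1\right) 49431 = -49431$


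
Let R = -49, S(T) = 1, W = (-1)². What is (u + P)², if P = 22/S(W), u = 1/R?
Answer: 1159929/2401 ≈ 483.10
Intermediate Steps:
W = 1
u = -1/49 (u = 1/(-49) = -1/49 ≈ -0.020408)
P = 22 (P = 22/1 = 22*1 = 22)
(u + P)² = (-1/49 + 22)² = (1077/49)² = 1159929/2401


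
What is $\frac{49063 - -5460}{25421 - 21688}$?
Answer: $\frac{54523}{3733} \approx 14.606$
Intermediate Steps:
$\frac{49063 - -5460}{25421 - 21688} = \frac{49063 + 5460}{3733} = 54523 \cdot \frac{1}{3733} = \frac{54523}{3733}$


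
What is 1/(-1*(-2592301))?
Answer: 1/2592301 ≈ 3.8576e-7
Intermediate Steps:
1/(-1*(-2592301)) = 1/2592301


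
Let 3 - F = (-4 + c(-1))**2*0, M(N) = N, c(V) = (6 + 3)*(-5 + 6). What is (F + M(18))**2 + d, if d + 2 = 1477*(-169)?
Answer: -249174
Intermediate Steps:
c(V) = 9 (c(V) = 9*1 = 9)
d = -249615 (d = -2 + 1477*(-169) = -2 - 249613 = -249615)
F = 3 (F = 3 - (-4 + 9)**2*0 = 3 - 5**2*0 = 3 - 25*0 = 3 - 1*0 = 3 + 0 = 3)
(F + M(18))**2 + d = (3 + 18)**2 - 249615 = 21**2 - 249615 = 441 - 249615 = -249174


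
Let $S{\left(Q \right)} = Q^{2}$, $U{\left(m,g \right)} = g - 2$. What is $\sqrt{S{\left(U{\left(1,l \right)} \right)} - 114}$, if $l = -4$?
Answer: $i \sqrt{78} \approx 8.8318 i$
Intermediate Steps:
$U{\left(m,g \right)} = -2 + g$ ($U{\left(m,g \right)} = g - 2 = -2 + g$)
$\sqrt{S{\left(U{\left(1,l \right)} \right)} - 114} = \sqrt{\left(-2 - 4\right)^{2} - 114} = \sqrt{\left(-6\right)^{2} - 114} = \sqrt{36 - 114} = \sqrt{-78} = i \sqrt{78}$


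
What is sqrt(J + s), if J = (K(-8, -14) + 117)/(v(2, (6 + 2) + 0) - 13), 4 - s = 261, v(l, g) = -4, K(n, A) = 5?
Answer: 3*I*sqrt(8483)/17 ≈ 16.254*I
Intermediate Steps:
s = -257 (s = 4 - 1*261 = 4 - 261 = -257)
J = -122/17 (J = (5 + 117)/(-4 - 13) = 122/(-17) = 122*(-1/17) = -122/17 ≈ -7.1765)
sqrt(J + s) = sqrt(-122/17 - 257) = sqrt(-4491/17) = 3*I*sqrt(8483)/17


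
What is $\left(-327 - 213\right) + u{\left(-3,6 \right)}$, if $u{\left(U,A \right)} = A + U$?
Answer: $-537$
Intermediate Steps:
$\left(-327 - 213\right) + u{\left(-3,6 \right)} = \left(-327 - 213\right) + \left(6 - 3\right) = -540 + 3 = -537$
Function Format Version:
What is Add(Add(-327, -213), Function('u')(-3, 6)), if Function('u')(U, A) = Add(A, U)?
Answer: -537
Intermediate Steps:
Add(Add(-327, -213), Function('u')(-3, 6)) = Add(Add(-327, -213), Add(6, -3)) = Add(-540, 3) = -537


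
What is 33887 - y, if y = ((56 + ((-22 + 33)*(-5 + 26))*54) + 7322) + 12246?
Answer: 1789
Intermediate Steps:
y = 32098 (y = ((56 + (11*21)*54) + 7322) + 12246 = ((56 + 231*54) + 7322) + 12246 = ((56 + 12474) + 7322) + 12246 = (12530 + 7322) + 12246 = 19852 + 12246 = 32098)
33887 - y = 33887 - 1*32098 = 33887 - 32098 = 1789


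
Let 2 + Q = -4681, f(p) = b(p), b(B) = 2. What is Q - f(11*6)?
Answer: -4685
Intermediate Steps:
f(p) = 2
Q = -4683 (Q = -2 - 4681 = -4683)
Q - f(11*6) = -4683 - 1*2 = -4683 - 2 = -4685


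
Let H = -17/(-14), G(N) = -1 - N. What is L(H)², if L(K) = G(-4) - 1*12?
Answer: 81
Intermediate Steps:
H = 17/14 (H = -17*(-1/14) = 17/14 ≈ 1.2143)
L(K) = -9 (L(K) = (-1 - 1*(-4)) - 1*12 = (-1 + 4) - 12 = 3 - 12 = -9)
L(H)² = (-9)² = 81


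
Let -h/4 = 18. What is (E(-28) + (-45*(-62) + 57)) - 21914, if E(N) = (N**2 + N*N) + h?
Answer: -17571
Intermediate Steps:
h = -72 (h = -4*18 = -72)
E(N) = -72 + 2*N**2 (E(N) = (N**2 + N*N) - 72 = (N**2 + N**2) - 72 = 2*N**2 - 72 = -72 + 2*N**2)
(E(-28) + (-45*(-62) + 57)) - 21914 = ((-72 + 2*(-28)**2) + (-45*(-62) + 57)) - 21914 = ((-72 + 2*784) + (2790 + 57)) - 21914 = ((-72 + 1568) + 2847) - 21914 = (1496 + 2847) - 21914 = 4343 - 21914 = -17571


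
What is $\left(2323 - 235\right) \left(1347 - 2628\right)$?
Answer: $-2674728$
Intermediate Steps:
$\left(2323 - 235\right) \left(1347 - 2628\right) = 2088 \left(-1281\right) = -2674728$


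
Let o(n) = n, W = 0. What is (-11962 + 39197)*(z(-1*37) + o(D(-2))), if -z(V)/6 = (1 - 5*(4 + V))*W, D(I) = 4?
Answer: 108940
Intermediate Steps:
z(V) = 0 (z(V) = -6*(1 - 5*(4 + V))*0 = -6*(1 + (-20 - 5*V))*0 = -6*(-19 - 5*V)*0 = -6*0 = 0)
(-11962 + 39197)*(z(-1*37) + o(D(-2))) = (-11962 + 39197)*(0 + 4) = 27235*4 = 108940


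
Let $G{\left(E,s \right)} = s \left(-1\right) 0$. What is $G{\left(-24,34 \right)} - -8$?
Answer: $8$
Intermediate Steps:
$G{\left(E,s \right)} = 0$ ($G{\left(E,s \right)} = - s 0 = 0$)
$G{\left(-24,34 \right)} - -8 = 0 - -8 = 0 + 8 = 8$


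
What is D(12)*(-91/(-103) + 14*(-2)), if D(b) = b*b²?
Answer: -4826304/103 ≈ -46857.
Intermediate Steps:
D(b) = b³
D(12)*(-91/(-103) + 14*(-2)) = 12³*(-91/(-103) + 14*(-2)) = 1728*(-91*(-1/103) - 28) = 1728*(91/103 - 28) = 1728*(-2793/103) = -4826304/103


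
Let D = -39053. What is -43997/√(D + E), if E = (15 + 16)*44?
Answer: 43997*I*√37689/37689 ≈ 226.63*I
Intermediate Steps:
E = 1364 (E = 31*44 = 1364)
-43997/√(D + E) = -43997/√(-39053 + 1364) = -43997*(-I*√37689/37689) = -(-43997)*I*√37689/37689 = 43997*I*√37689/37689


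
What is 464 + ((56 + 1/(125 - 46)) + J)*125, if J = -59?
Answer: 7156/79 ≈ 90.582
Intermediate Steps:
464 + ((56 + 1/(125 - 46)) + J)*125 = 464 + ((56 + 1/(125 - 46)) - 59)*125 = 464 + ((56 + 1/79) - 59)*125 = 464 + (4425/79 - 59)*125 = 464 - 236/79*125 = 464 - 29500/79 = 7156/79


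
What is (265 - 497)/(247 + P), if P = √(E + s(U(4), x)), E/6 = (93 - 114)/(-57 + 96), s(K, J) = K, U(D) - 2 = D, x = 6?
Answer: -744952/793081 + 1392*√13/793081 ≈ -0.93299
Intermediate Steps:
U(D) = 2 + D
E = -42/13 (E = 6*((93 - 114)/(-57 + 96)) = 6*(-21/39) = 6*(-21*1/39) = 6*(-7/13) = -42/13 ≈ -3.2308)
P = 6*√13/13 (P = √(-42/13 + (2 + 4)) = √(-42/13 + 6) = √(36/13) = 6*√13/13 ≈ 1.6641)
(265 - 497)/(247 + P) = (265 - 497)/(247 + 6*√13/13) = -232/(247 + 6*√13/13)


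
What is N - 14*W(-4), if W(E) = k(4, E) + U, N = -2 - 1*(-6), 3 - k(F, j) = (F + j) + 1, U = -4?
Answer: 32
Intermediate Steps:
k(F, j) = 2 - F - j (k(F, j) = 3 - ((F + j) + 1) = 3 - (1 + F + j) = 3 + (-1 - F - j) = 2 - F - j)
N = 4 (N = -2 + 6 = 4)
W(E) = -6 - E (W(E) = (2 - 1*4 - E) - 4 = (2 - 4 - E) - 4 = (-2 - E) - 4 = -6 - E)
N - 14*W(-4) = 4 - 14*(-6 - 1*(-4)) = 4 - 14*(-6 + 4) = 4 - 14*(-2) = 4 + 28 = 32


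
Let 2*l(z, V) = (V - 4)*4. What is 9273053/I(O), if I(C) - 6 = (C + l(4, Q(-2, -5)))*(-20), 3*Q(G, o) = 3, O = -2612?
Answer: 9273053/52366 ≈ 177.08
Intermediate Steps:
Q(G, o) = 1 (Q(G, o) = (⅓)*3 = 1)
l(z, V) = -8 + 2*V (l(z, V) = ((V - 4)*4)/2 = ((-4 + V)*4)/2 = (-16 + 4*V)/2 = -8 + 2*V)
I(C) = 126 - 20*C (I(C) = 6 + (C + (-8 + 2*1))*(-20) = 6 + (C + (-8 + 2))*(-20) = 6 + (C - 6)*(-20) = 6 + (-6 + C)*(-20) = 6 + (120 - 20*C) = 126 - 20*C)
9273053/I(O) = 9273053/(126 - 20*(-2612)) = 9273053/(126 + 52240) = 9273053/52366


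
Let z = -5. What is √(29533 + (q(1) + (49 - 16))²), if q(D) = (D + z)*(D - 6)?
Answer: √32342 ≈ 179.84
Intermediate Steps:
q(D) = (-6 + D)*(-5 + D) (q(D) = (D - 5)*(D - 6) = (-5 + D)*(-6 + D) = (-6 + D)*(-5 + D))
√(29533 + (q(1) + (49 - 16))²) = √(29533 + ((30 + 1² - 11*1) + (49 - 16))²) = √(29533 + ((30 + 1 - 11) + 33)²) = √(29533 + (20 + 33)²) = √(29533 + 53²) = √(29533 + 2809) = √32342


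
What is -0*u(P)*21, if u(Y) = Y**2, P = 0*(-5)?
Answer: 0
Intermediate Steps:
P = 0
-0*u(P)*21 = -0*0**2*21 = -0*0*21 = -3*0*21 = 0*21 = 0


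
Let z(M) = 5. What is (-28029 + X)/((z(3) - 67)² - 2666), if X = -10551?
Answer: -19290/589 ≈ -32.750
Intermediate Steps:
(-28029 + X)/((z(3) - 67)² - 2666) = (-28029 - 10551)/((5 - 67)² - 2666) = -38580/((-62)² - 2666) = -38580/(3844 - 2666) = -38580/1178 = -38580*1/1178 = -19290/589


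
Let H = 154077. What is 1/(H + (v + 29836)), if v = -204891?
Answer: -1/20978 ≈ -4.7669e-5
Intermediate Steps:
1/(H + (v + 29836)) = 1/(154077 + (-204891 + 29836)) = 1/(154077 - 175055) = 1/(-20978) = -1/20978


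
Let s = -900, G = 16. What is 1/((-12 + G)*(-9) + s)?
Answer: -1/936 ≈ -0.0010684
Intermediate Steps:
1/((-12 + G)*(-9) + s) = 1/((-12 + 16)*(-9) - 900) = 1/(4*(-9) - 900) = 1/(-36 - 900) = 1/(-936) = -1/936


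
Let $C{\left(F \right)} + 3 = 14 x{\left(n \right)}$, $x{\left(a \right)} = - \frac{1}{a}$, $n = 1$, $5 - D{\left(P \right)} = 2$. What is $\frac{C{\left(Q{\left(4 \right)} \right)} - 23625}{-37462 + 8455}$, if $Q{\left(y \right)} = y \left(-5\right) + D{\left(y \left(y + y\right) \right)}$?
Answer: $\frac{23642}{29007} \approx 0.81504$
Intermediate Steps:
$D{\left(P \right)} = 3$ ($D{\left(P \right)} = 5 - 2 = 3$)
$Q{\left(y \right)} = 3 - 5 y$ ($Q{\left(y \right)} = y \left(-5\right) + 3 = - 5 y + 3 = 3 - 5 y$)
$C{\left(F \right)} = -17$ ($C{\left(F \right)} = -3 + 14 \left(- 1^{-1}\right) = -3 + 14 \left(\left(-1\right) 1\right) = -3 + 14 \left(-1\right) = -3 - 14 = -17$)
$\frac{C{\left(Q{\left(4 \right)} \right)} - 23625}{-37462 + 8455} = \frac{-17 - 23625}{-37462 + 8455} = - \frac{23642}{-29007} = \left(-23642\right) \left(- \frac{1}{29007}\right) = \frac{23642}{29007}$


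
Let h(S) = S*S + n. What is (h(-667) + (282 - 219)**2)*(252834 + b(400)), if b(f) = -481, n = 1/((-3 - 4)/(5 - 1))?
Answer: 792893630706/7 ≈ 1.1327e+11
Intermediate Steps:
n = -4/7 (n = 1/(-7/4) = -4/7 ≈ -0.57143)
h(S) = -4/7 + S**2 (h(S) = S*S - 4/7 = S**2 - 4/7 = -4/7 + S**2)
(h(-667) + (282 - 219)**2)*(252834 + b(400)) = ((-4/7 + (-667)**2) + (282 - 219)**2)*(252834 - 481) = ((-4/7 + 444889) + 63**2)*252353 = (3114219/7 + 3969)*252353 = (3142002/7)*252353 = 792893630706/7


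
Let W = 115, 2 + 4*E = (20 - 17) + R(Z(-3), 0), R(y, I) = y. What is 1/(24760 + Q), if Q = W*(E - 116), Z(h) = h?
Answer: 2/22725 ≈ 8.8009e-5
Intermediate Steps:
E = -1/2 (E = -1/2 + ((20 - 17) - 3)/4 = -1/2 + (3 - 3)/4 = -1/2 + (1/4)*0 = -1/2 + 0 = -1/2 ≈ -0.50000)
Q = -26795/2 (Q = 115*(-1/2 - 116) = 115*(-233/2) = -26795/2 ≈ -13398.)
1/(24760 + Q) = 1/(24760 - 26795/2) = 1/(22725/2) = 2/22725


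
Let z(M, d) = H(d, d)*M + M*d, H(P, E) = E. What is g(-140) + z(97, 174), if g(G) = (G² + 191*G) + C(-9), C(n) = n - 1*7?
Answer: 26600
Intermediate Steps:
C(n) = -7 + n (C(n) = n - 7 = -7 + n)
z(M, d) = 2*M*d (z(M, d) = d*M + M*d = M*d + M*d = 2*M*d)
g(G) = -16 + G² + 191*G (g(G) = (G² + 191*G) + (-7 - 9) = (G² + 191*G) - 16 = -16 + G² + 191*G)
g(-140) + z(97, 174) = (-16 + (-140)² + 191*(-140)) + 2*97*174 = (-16 + 19600 - 26740) + 33756 = -7156 + 33756 = 26600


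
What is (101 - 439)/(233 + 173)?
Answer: -169/203 ≈ -0.83251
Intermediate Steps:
(101 - 439)/(233 + 173) = -338/406 = -338*1/406 = -169/203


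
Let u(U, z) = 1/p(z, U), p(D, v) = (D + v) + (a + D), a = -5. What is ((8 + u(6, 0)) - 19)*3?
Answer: -30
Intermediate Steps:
p(D, v) = -5 + v + 2*D (p(D, v) = (D + v) + (-5 + D) = -5 + v + 2*D)
u(U, z) = 1/(-5 + U + 2*z)
((8 + u(6, 0)) - 19)*3 = ((8 + 1/(-5 + 6 + 2*0)) - 19)*3 = ((8 + 1/(-5 + 6 + 0)) - 19)*3 = ((8 + 1/1) - 19)*3 = ((8 + 1) - 19)*3 = (9 - 19)*3 = -10*3 = -30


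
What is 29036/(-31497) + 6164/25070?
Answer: -11604022/17165865 ≈ -0.67599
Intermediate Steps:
29036/(-31497) + 6164/25070 = 29036*(-1/31497) + 6164*(1/25070) = -29036/31497 + 134/545 = -11604022/17165865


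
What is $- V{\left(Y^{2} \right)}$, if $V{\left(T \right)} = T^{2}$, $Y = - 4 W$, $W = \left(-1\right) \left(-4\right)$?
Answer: $-65536$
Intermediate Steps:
$W = 4$
$Y = -16$ ($Y = \left(-4\right) 4 = -16$)
$- V{\left(Y^{2} \right)} = - \left(\left(-16\right)^{2}\right)^{2} = - 256^{2} = \left(-1\right) 65536 = -65536$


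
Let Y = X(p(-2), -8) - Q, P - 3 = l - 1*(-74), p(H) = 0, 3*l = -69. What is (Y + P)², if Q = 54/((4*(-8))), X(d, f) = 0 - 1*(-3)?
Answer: 881721/256 ≈ 3444.2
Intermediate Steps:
l = -23 (l = (⅓)*(-69) = -23)
X(d, f) = 3 (X(d, f) = 0 + 3 = 3)
Q = -27/16 (Q = 54/(-32) = 54*(-1/32) = -27/16 ≈ -1.6875)
P = 54 (P = 3 + (-23 - 1*(-74)) = 3 + (-23 + 74) = 3 + 51 = 54)
Y = 75/16 (Y = 3 - 1*(-27/16) = 3 + 27/16 = 75/16 ≈ 4.6875)
(Y + P)² = (75/16 + 54)² = (939/16)² = 881721/256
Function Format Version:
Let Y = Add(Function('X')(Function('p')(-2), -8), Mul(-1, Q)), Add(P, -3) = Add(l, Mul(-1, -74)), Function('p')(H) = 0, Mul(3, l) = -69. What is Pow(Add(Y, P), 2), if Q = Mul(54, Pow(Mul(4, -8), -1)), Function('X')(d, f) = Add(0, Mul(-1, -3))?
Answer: Rational(881721, 256) ≈ 3444.2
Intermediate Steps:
l = -23 (l = Mul(Rational(1, 3), -69) = -23)
Function('X')(d, f) = 3 (Function('X')(d, f) = Add(0, 3) = 3)
Q = Rational(-27, 16) (Q = Mul(54, Pow(-32, -1)) = Mul(54, Rational(-1, 32)) = Rational(-27, 16) ≈ -1.6875)
P = 54 (P = Add(3, Add(-23, Mul(-1, -74))) = Add(3, Add(-23, 74)) = Add(3, 51) = 54)
Y = Rational(75, 16) (Y = Add(3, Mul(-1, Rational(-27, 16))) = Add(3, Rational(27, 16)) = Rational(75, 16) ≈ 4.6875)
Pow(Add(Y, P), 2) = Pow(Add(Rational(75, 16), 54), 2) = Pow(Rational(939, 16), 2) = Rational(881721, 256)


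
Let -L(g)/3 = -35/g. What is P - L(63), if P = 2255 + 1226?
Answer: 10438/3 ≈ 3479.3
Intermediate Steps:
L(g) = 105/g (L(g) = -(-105)/g = 105/g)
P = 3481
P - L(63) = 3481 - 105/63 = 3481 - 1*5/3 = 3481 - 5/3 = 10438/3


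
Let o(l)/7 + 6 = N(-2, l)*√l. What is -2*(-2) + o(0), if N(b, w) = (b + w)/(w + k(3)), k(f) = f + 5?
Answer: -38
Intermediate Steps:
k(f) = 5 + f
N(b, w) = (b + w)/(8 + w) (N(b, w) = (b + w)/(w + (5 + 3)) = (b + w)/(w + 8) = (b + w)/(8 + w))
o(l) = -42 + 7*√l*(-2 + l)/(8 + l) (o(l) = -42 + 7*(((-2 + l)/(8 + l))*√l) = -42 + 7*(√l*(-2 + l)/(8 + l)) = -42 + 7*√l*(-2 + l)/(8 + l))
-2*(-2) + o(0) = -2*(-2) + 7*(-48 - 6*0 + √0*(-2 + 0))/(8 + 0) = -1*(-4) + 7*(-48 + 0 + 0*(-2))/8 = 4 + 7*(⅛)*(-48 + 0 + 0) = 4 + 7*(⅛)*(-48) = 4 - 42 = -38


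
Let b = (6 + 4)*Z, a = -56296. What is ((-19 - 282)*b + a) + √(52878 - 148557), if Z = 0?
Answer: -56296 + 3*I*√10631 ≈ -56296.0 + 309.32*I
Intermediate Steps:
b = 0 (b = (6 + 4)*0 = 10*0 = 0)
((-19 - 282)*b + a) + √(52878 - 148557) = ((-19 - 282)*0 - 56296) + √(52878 - 148557) = (-301*0 - 56296) + √(-95679) = (0 - 56296) + 3*I*√10631 = -56296 + 3*I*√10631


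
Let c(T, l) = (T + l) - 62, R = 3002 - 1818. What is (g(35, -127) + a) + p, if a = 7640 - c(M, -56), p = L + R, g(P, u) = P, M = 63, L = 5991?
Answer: 14905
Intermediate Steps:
R = 1184
c(T, l) = -62 + T + l
p = 7175 (p = 5991 + 1184 = 7175)
a = 7695 (a = 7640 - (-62 + 63 - 56) = 7640 - 1*(-55) = 7640 + 55 = 7695)
(g(35, -127) + a) + p = (35 + 7695) + 7175 = 7730 + 7175 = 14905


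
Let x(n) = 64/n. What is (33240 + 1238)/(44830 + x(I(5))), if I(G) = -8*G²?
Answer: 430975/560371 ≈ 0.76909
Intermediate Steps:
(33240 + 1238)/(44830 + x(I(5))) = (33240 + 1238)/(44830 + 64/((-8*5²))) = 34478/(44830 + 64/((-8*25))) = 34478/(44830 + 64/(-200)) = 34478/(44830 + 64*(-1/200)) = 34478/(44830 - 8/25) = 34478/(1120742/25) = 34478*(25/1120742) = 430975/560371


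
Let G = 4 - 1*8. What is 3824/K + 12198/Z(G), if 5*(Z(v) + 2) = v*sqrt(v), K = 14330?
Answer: -1092404983/293765 + 121980*I/41 ≈ -3718.6 + 2975.1*I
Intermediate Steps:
G = -4 (G = 4 - 8 = -4)
Z(v) = -2 + v**(3/2)/5 (Z(v) = -2 + (v*sqrt(v))/5 = -2 + v**(3/2)/5)
3824/K + 12198/Z(G) = 3824/14330 + 12198/(-2 + (-4)**(3/2)/5) = 3824*(1/14330) + 12198/(-2 + (-8*I)/5) = 1912/7165 + 12198/(-2 - 8*I/5) = 1912/7165 + 12198*(25*(-2 + 8*I/5)/164) = 1912/7165 + 152475*(-2 + 8*I/5)/82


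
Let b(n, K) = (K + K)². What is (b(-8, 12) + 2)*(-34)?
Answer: -19652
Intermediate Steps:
b(n, K) = 4*K² (b(n, K) = (2*K)² = 4*K²)
(b(-8, 12) + 2)*(-34) = (4*12² + 2)*(-34) = (4*144 + 2)*(-34) = (576 + 2)*(-34) = 578*(-34) = -19652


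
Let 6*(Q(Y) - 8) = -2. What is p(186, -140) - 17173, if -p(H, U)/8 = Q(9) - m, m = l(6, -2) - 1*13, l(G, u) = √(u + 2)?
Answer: -52015/3 ≈ -17338.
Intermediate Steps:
Q(Y) = 23/3 (Q(Y) = 8 + (⅙)*(-2) = 8 - ⅓ = 23/3)
l(G, u) = √(2 + u)
m = -13 (m = √(2 - 2) - 1*13 = √0 - 13 = 0 - 13 = -13)
p(H, U) = -496/3 (p(H, U) = -8*(23/3 - 1*(-13)) = -8*(23/3 + 13) = -8*62/3 = -496/3)
p(186, -140) - 17173 = -496/3 - 17173 = -52015/3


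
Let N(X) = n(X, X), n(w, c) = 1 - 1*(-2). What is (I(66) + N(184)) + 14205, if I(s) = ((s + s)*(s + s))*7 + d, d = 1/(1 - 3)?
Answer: 272351/2 ≈ 1.3618e+5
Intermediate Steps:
n(w, c) = 3 (n(w, c) = 1 + 2 = 3)
N(X) = 3
d = -½ (d = 1/(-2) = -½ ≈ -0.50000)
I(s) = -½ + 28*s² (I(s) = ((s + s)*(s + s))*7 - ½ = ((2*s)*(2*s))*7 - ½ = (4*s²)*7 - ½ = 28*s² - ½ = -½ + 28*s²)
(I(66) + N(184)) + 14205 = ((-½ + 28*66²) + 3) + 14205 = ((-½ + 28*4356) + 3) + 14205 = ((-½ + 121968) + 3) + 14205 = (243935/2 + 3) + 14205 = 243941/2 + 14205 = 272351/2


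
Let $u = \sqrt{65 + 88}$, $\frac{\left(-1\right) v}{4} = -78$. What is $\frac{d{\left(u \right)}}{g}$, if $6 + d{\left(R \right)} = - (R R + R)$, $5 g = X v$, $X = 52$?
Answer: $- \frac{265}{5408} - \frac{5 \sqrt{17}}{5408} \approx -0.052814$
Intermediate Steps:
$v = 312$ ($v = \left(-4\right) \left(-78\right) = 312$)
$u = 3 \sqrt{17}$ ($u = \sqrt{153} = 3 \sqrt{17} \approx 12.369$)
$g = \frac{16224}{5}$ ($g = \frac{52 \cdot 312}{5} = \frac{1}{5} \cdot 16224 = \frac{16224}{5} \approx 3244.8$)
$d{\left(R \right)} = -6 - R - R^{2}$ ($d{\left(R \right)} = -6 - \left(R R + R\right) = -6 - \left(R^{2} + R\right) = -6 - \left(R + R^{2}\right) = -6 - R - R^{2}$)
$\frac{d{\left(u \right)}}{g} = \frac{-6 - 3 \sqrt{17} - \left(3 \sqrt{17}\right)^{2}}{\frac{16224}{5}} = \left(-6 - 3 \sqrt{17} - 153\right) \frac{5}{16224} = \left(-159 - 3 \sqrt{17}\right) \frac{5}{16224} = - \frac{265}{5408} - \frac{5 \sqrt{17}}{5408}$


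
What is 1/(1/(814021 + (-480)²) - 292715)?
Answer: -1044421/305717693014 ≈ -3.4163e-6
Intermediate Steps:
1/(1/(814021 + (-480)²) - 292715) = 1/(1/(814021 + 230400) - 292715) = 1/(1/1044421 - 292715) = 1/(-305717693014/1044421) = -1044421/305717693014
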